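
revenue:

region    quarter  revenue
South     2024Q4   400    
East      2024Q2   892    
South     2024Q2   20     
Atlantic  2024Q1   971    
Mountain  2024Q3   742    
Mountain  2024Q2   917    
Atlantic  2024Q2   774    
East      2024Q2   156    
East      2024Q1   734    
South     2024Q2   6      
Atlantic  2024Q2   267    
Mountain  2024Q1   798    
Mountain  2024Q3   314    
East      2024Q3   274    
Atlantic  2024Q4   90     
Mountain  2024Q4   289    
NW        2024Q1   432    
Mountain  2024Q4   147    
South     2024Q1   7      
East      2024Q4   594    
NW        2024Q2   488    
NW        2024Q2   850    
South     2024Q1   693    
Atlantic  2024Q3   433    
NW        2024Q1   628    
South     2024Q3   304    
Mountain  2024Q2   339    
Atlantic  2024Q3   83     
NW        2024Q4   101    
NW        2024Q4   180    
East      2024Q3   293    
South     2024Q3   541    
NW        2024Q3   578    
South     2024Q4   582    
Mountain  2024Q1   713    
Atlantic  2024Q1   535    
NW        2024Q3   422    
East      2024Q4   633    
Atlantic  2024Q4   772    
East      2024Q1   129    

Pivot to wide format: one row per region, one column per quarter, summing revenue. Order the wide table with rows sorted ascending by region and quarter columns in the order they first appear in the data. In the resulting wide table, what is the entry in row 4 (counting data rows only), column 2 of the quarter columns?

With rows sorted ascending by region, row 4 is region=NW. quarter columns in first-appearance order: 2024Q4, 2024Q2, 2024Q1, 2024Q3; column 2 is 2024Q2.
Long rows with region=NW, quarter=2024Q2: 488 + 850 = 1338.

1338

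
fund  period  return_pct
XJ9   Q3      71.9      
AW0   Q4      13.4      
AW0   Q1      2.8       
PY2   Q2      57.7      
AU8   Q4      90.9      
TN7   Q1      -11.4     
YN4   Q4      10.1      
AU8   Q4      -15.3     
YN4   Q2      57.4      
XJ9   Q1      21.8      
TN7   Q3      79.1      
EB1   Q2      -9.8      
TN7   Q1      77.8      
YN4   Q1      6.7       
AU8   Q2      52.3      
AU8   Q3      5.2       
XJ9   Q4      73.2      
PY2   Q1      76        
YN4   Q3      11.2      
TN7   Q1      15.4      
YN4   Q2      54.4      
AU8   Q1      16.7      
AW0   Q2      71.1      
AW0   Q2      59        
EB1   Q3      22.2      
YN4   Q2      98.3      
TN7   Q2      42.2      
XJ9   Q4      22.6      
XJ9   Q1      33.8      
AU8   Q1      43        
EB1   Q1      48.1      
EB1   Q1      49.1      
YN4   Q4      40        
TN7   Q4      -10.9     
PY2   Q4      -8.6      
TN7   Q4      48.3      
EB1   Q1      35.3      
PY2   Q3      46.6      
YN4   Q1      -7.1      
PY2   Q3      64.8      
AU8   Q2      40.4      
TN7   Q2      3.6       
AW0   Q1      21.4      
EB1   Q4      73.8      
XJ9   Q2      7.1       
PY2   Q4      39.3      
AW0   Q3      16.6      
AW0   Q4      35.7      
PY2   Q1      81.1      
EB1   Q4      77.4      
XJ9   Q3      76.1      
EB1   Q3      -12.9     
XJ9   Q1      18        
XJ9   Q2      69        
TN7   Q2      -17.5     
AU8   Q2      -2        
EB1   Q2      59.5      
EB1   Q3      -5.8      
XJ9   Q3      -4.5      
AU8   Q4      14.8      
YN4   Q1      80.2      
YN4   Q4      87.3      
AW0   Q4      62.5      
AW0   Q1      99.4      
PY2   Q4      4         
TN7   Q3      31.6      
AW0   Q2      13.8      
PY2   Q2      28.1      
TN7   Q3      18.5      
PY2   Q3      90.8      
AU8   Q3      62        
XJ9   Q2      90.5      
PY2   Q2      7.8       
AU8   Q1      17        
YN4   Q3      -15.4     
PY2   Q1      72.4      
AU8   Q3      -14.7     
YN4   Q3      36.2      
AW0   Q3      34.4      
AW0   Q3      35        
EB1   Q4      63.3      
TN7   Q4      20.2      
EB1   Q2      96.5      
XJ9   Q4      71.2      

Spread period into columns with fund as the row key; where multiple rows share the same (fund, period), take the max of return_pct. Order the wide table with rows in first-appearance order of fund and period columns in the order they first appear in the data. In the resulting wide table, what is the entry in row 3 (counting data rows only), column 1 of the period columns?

With rows in first-appearance order of fund, row 3 is fund=PY2. period columns in first-appearance order: Q3, Q4, Q1, Q2; column 1 is Q3.
Long rows with fund=PY2, period=Q3: max(46.6, 64.8, 90.8) = 90.8.

90.8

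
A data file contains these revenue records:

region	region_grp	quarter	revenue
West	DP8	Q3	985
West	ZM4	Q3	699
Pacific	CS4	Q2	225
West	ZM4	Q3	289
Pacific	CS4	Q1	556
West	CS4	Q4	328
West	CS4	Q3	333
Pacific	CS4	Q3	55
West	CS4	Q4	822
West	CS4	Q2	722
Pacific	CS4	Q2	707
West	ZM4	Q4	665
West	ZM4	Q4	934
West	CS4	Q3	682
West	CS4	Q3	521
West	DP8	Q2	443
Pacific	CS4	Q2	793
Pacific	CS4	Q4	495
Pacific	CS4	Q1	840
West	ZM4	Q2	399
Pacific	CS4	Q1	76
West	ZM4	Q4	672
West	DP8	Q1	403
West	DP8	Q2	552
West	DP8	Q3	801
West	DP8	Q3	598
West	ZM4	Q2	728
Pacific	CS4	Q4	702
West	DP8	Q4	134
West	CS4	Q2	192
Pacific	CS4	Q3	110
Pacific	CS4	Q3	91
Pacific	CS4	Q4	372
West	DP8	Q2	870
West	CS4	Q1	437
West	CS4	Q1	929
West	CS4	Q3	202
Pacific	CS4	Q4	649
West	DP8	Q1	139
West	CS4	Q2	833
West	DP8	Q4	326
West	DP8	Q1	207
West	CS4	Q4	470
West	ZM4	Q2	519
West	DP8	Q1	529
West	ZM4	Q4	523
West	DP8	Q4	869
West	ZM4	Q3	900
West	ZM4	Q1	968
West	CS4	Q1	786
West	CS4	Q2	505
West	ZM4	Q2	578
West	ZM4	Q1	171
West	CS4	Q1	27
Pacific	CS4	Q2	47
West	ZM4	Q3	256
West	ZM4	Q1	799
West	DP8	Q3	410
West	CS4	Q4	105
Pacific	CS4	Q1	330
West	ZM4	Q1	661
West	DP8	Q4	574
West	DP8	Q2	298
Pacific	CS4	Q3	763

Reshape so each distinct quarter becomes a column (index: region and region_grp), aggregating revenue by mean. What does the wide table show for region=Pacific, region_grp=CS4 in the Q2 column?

443

Rows with region=Pacific, region_grp=CS4 and quarter=Q2: revenue values are 225, 707, 793, 47.
(225 + 707 + 793 + 47) / 4 = 443.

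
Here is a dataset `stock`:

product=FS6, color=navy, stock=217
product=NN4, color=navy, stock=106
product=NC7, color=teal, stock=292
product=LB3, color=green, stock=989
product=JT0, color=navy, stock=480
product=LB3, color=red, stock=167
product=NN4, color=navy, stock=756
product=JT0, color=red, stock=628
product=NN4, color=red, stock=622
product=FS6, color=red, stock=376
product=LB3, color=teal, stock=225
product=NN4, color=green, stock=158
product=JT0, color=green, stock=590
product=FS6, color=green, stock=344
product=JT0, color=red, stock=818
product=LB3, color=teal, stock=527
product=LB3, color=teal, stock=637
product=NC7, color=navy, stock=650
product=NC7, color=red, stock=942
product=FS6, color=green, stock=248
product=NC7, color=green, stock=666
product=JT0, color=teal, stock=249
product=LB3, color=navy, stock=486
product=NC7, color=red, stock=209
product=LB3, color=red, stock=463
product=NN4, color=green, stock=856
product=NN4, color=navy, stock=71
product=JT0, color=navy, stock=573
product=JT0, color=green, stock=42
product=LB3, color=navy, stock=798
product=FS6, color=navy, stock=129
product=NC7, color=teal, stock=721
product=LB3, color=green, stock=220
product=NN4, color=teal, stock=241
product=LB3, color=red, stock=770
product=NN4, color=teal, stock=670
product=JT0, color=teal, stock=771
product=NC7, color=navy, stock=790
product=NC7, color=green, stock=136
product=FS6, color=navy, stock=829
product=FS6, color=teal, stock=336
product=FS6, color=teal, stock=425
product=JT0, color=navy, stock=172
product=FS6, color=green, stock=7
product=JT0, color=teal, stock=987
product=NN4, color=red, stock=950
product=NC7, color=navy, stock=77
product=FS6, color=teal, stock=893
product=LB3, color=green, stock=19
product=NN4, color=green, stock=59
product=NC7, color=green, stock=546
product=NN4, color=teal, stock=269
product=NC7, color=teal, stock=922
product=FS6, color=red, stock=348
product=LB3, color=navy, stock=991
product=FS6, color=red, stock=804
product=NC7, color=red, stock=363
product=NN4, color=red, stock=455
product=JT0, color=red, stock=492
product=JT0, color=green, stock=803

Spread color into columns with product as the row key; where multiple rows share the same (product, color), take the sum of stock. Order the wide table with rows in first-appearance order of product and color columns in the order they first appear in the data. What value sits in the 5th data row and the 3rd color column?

With rows in first-appearance order of product, row 5 is product=JT0. color columns in first-appearance order: navy, teal, green, red; column 3 is green.
Long rows with product=JT0, color=green: 590 + 42 + 803 = 1435.

1435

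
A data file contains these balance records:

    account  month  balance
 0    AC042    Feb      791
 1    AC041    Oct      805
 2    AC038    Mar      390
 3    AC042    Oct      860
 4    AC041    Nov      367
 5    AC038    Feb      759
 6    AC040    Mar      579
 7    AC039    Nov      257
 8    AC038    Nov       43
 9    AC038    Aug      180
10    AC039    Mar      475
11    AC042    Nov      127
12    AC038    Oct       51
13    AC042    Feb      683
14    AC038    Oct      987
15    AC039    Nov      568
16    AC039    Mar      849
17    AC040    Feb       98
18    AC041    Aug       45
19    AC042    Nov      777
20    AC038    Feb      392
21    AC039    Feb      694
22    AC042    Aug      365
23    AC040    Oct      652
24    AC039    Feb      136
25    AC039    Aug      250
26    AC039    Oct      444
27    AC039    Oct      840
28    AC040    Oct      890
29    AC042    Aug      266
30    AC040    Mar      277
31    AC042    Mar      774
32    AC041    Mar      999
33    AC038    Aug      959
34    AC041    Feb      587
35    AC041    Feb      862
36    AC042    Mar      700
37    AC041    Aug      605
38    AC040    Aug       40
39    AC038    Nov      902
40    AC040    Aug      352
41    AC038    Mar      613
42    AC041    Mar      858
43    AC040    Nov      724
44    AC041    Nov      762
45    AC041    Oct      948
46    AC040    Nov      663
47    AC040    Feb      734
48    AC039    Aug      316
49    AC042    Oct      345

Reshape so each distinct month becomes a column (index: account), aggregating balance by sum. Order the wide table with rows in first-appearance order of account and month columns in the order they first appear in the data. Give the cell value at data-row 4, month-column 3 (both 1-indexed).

With rows in first-appearance order of account, row 4 is account=AC040. month columns in first-appearance order: Feb, Oct, Mar, Nov, Aug; column 3 is Mar.
Long rows with account=AC040, month=Mar: 579 + 277 = 856.

856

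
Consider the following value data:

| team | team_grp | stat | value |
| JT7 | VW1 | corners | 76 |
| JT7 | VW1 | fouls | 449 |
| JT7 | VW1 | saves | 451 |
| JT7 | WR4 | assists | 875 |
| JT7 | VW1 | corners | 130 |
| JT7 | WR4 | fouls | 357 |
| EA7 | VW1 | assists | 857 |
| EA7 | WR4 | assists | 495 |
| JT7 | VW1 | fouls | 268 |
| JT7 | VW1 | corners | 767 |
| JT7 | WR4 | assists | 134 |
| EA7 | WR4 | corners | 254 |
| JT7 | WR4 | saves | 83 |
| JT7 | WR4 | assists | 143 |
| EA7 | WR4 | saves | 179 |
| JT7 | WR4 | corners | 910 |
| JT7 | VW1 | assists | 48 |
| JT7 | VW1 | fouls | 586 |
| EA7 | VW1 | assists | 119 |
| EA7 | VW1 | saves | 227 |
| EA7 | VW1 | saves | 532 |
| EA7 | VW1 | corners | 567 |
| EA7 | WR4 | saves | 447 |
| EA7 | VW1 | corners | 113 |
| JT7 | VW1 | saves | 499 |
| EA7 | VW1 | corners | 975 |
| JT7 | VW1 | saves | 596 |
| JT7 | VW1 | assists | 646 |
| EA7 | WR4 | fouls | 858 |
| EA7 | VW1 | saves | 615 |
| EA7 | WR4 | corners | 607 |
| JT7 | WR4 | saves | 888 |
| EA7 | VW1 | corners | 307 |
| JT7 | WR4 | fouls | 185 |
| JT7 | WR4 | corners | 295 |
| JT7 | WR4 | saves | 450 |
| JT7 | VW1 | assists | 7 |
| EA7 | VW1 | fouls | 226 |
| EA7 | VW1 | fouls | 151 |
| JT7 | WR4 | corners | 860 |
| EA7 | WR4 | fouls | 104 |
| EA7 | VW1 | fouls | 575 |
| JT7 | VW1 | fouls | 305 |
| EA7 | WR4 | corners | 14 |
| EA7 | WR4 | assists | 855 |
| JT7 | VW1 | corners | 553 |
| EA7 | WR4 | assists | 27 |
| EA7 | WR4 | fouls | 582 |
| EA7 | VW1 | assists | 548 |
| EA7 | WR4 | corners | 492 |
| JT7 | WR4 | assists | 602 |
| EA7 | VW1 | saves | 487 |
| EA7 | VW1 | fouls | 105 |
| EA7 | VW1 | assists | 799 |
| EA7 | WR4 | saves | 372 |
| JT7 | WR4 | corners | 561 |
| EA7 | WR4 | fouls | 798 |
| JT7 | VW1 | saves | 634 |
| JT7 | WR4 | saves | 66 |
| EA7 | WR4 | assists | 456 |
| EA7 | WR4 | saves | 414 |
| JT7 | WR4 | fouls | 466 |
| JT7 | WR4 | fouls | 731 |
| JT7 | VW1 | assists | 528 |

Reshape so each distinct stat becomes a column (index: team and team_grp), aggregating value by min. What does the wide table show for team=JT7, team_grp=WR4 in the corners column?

295

Rows with team=JT7, team_grp=WR4 and stat=corners: value values are 910, 295, 860, 561.
min(910, 295, 860, 561) = 295.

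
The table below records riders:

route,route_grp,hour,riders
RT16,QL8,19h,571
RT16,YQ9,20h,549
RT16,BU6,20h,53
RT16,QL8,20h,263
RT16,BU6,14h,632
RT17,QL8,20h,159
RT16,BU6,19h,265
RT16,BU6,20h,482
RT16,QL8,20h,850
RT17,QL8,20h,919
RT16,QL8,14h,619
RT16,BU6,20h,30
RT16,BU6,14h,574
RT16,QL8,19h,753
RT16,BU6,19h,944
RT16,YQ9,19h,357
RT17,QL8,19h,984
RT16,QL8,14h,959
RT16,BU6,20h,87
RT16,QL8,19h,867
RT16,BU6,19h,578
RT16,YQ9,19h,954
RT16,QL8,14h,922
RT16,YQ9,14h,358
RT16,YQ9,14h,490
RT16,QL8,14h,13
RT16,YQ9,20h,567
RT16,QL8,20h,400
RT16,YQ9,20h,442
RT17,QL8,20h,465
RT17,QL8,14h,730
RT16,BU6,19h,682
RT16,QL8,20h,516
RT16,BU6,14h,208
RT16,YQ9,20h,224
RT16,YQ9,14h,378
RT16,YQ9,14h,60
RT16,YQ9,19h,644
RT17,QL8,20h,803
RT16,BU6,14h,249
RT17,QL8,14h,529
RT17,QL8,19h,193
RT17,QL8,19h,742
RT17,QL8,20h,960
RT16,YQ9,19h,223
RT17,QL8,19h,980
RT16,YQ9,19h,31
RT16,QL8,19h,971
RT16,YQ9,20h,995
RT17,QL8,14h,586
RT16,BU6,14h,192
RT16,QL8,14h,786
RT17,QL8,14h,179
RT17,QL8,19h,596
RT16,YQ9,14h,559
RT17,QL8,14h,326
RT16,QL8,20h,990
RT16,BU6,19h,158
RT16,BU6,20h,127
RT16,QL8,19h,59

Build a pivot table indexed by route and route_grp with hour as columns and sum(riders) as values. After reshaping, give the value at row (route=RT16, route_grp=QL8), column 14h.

Rows with route=RT16, route_grp=QL8 and hour=14h: riders values are 619, 959, 922, 13, 786.
619 + 959 + 922 + 13 + 786 = 3299.

3299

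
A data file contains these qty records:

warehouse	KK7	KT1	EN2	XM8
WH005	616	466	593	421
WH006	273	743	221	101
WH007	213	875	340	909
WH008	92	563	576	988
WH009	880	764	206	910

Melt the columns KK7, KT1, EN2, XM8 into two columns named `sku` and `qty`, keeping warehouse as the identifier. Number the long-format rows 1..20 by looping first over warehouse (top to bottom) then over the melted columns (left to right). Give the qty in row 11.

340

20 rows total (5 × 4). Row 11: index ⌊(11-1)/4⌋ = 2 into warehouse → WH007; (11-1) mod 4 = 2 into the melted columns → EN2.
So row 11 is (WH007, EN2, 340); qty = 340.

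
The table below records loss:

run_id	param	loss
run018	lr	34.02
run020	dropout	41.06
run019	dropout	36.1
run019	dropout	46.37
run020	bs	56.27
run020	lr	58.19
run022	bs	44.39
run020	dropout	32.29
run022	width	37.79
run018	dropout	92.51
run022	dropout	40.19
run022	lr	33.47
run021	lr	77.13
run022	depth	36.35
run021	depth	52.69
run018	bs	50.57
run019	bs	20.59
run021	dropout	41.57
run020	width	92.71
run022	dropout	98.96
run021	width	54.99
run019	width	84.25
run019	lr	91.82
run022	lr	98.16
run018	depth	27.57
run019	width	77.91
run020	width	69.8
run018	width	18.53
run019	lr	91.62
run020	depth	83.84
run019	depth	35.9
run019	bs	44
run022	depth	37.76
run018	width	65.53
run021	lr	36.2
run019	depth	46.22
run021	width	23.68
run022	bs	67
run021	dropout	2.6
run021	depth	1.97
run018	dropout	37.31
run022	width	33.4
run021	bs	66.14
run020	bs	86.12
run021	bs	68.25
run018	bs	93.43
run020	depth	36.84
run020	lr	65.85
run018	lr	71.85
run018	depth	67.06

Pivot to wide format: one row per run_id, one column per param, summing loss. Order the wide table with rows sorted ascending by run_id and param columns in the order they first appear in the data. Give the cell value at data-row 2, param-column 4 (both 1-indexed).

162.16

With rows sorted ascending by run_id, row 2 is run_id=run019. param columns in first-appearance order: lr, dropout, bs, width, depth; column 4 is width.
Long rows with run_id=run019, param=width: 84.25 + 77.91 = 162.16.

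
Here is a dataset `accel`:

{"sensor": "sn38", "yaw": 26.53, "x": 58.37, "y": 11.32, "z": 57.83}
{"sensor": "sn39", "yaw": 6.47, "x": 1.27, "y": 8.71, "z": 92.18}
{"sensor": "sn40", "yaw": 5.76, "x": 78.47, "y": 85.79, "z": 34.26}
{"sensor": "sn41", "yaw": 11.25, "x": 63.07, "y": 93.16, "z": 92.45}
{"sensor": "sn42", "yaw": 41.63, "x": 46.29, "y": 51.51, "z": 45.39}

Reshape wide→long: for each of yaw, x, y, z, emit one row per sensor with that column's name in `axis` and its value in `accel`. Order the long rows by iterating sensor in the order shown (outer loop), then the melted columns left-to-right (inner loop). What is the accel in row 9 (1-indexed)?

5.76

20 rows total (5 × 4). Row 9: index ⌊(9-1)/4⌋ = 2 into sensor → sn40; (9-1) mod 4 = 0 into the melted columns → yaw.
So row 9 is (sn40, yaw, 5.76); accel = 5.76.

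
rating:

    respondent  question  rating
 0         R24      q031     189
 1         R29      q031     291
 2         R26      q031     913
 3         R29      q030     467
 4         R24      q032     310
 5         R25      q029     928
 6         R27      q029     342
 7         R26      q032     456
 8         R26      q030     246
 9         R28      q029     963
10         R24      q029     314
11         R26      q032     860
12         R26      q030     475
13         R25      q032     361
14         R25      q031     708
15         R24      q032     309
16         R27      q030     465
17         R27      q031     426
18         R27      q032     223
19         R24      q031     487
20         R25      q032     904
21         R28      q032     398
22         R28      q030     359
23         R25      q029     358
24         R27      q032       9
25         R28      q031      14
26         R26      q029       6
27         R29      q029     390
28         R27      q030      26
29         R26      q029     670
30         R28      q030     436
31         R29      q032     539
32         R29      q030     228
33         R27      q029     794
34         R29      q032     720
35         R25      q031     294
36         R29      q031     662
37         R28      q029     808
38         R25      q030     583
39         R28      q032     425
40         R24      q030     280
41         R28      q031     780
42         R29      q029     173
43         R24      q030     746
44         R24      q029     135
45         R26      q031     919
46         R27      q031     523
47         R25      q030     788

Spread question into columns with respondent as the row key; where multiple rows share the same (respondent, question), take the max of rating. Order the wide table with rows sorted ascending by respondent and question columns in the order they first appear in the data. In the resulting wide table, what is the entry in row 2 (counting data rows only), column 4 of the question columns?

With rows sorted ascending by respondent, row 2 is respondent=R25. question columns in first-appearance order: q031, q030, q032, q029; column 4 is q029.
Long rows with respondent=R25, question=q029: max(928, 358) = 928.

928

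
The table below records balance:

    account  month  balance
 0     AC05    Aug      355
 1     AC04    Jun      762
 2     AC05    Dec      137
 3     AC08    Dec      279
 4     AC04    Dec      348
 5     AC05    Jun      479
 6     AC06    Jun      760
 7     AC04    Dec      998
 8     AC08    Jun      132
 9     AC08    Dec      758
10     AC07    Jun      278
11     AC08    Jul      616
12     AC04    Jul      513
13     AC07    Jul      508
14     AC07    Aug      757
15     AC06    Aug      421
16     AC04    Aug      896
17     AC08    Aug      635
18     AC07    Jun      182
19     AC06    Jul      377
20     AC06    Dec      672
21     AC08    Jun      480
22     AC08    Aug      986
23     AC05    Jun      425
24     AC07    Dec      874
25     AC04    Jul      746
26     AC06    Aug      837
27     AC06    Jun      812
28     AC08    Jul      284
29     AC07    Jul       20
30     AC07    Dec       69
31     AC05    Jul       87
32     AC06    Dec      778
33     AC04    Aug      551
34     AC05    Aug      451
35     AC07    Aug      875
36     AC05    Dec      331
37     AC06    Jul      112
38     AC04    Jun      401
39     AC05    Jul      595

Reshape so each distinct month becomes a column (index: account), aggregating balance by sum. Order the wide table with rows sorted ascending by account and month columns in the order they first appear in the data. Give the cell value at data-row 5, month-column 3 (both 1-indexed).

With rows sorted ascending by account, row 5 is account=AC08. month columns in first-appearance order: Aug, Jun, Dec, Jul; column 3 is Dec.
Long rows with account=AC08, month=Dec: 279 + 758 = 1037.

1037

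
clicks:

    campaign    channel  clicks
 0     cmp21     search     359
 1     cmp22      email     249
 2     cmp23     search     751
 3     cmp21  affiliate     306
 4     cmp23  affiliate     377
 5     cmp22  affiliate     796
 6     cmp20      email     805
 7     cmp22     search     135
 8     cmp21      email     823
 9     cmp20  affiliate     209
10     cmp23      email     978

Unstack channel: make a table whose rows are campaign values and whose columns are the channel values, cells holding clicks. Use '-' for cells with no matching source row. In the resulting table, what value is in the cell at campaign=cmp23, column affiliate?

377

The long row with campaign=cmp23, channel=affiliate has clicks=377.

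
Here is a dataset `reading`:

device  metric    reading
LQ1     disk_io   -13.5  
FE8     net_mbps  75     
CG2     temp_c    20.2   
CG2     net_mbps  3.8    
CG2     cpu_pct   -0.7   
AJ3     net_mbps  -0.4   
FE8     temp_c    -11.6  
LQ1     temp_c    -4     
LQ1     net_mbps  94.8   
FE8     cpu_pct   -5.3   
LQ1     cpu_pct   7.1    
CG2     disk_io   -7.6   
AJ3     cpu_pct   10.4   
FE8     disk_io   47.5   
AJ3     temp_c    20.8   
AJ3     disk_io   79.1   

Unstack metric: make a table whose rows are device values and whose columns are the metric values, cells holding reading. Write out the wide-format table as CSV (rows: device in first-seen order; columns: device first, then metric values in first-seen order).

device,disk_io,net_mbps,temp_c,cpu_pct
LQ1,-13.5,94.8,-4,7.1
FE8,47.5,75,-11.6,-5.3
CG2,-7.6,3.8,20.2,-0.7
AJ3,79.1,-0.4,20.8,10.4

Columns: device plus the 4 distinct metric values (disk_io, net_mbps, temp_c, cpu_pct).
For example, row LQ1 column disk_io takes reading=-13.5 from the long row (LQ1, disk_io).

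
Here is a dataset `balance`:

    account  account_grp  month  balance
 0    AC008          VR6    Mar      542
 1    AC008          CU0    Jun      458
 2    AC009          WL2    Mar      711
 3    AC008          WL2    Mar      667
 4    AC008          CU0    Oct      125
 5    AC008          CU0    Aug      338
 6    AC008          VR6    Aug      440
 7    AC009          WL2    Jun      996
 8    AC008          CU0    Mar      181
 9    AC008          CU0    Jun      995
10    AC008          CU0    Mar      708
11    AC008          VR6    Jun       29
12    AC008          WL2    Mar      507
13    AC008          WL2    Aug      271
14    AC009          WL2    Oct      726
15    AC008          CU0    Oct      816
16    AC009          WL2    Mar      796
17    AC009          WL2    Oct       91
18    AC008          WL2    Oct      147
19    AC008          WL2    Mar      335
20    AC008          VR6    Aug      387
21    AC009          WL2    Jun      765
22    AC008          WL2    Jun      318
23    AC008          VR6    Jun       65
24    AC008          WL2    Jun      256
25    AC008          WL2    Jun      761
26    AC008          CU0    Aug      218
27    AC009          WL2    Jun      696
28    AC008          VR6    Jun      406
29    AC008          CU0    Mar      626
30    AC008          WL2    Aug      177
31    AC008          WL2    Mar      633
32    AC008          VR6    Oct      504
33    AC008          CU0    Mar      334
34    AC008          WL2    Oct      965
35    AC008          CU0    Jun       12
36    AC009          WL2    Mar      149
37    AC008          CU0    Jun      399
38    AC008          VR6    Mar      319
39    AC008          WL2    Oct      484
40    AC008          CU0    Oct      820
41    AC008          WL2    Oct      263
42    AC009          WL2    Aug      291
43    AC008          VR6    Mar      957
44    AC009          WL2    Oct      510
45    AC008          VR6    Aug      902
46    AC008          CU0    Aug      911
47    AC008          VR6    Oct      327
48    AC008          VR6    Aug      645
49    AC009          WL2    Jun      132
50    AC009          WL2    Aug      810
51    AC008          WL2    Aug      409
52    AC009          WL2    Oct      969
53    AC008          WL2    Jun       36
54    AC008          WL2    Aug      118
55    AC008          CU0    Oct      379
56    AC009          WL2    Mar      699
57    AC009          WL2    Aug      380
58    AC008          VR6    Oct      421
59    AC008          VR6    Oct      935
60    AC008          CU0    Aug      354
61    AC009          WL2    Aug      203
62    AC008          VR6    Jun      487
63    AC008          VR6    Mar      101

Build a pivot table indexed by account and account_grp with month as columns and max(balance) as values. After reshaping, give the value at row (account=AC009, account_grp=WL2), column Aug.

Rows with account=AC009, account_grp=WL2 and month=Aug: balance values are 291, 810, 380, 203.
max(291, 810, 380, 203) = 810.

810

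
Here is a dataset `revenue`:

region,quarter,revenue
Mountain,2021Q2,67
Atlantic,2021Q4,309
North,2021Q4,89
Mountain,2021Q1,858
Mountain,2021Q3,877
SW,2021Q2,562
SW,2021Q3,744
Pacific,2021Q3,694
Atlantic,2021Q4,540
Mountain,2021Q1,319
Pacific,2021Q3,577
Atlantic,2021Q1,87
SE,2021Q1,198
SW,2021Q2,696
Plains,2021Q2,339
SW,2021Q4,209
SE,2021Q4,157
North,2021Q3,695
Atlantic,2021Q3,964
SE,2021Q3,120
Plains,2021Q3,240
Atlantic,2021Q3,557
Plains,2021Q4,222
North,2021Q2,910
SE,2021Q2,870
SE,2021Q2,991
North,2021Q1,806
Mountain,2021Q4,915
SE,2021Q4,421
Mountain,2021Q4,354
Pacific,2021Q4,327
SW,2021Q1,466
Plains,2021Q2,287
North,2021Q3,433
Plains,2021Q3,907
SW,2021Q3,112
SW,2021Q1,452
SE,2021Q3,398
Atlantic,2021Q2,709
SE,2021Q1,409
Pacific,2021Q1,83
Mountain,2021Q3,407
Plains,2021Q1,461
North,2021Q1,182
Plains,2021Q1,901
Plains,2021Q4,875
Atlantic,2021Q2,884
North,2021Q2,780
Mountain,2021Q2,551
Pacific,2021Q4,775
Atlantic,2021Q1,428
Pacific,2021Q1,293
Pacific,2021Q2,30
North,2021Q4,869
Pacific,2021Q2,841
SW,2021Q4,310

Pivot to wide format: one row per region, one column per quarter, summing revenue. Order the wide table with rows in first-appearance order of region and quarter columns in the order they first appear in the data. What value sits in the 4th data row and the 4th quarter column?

856

With rows in first-appearance order of region, row 4 is region=SW. quarter columns in first-appearance order: 2021Q2, 2021Q4, 2021Q1, 2021Q3; column 4 is 2021Q3.
Long rows with region=SW, quarter=2021Q3: 744 + 112 = 856.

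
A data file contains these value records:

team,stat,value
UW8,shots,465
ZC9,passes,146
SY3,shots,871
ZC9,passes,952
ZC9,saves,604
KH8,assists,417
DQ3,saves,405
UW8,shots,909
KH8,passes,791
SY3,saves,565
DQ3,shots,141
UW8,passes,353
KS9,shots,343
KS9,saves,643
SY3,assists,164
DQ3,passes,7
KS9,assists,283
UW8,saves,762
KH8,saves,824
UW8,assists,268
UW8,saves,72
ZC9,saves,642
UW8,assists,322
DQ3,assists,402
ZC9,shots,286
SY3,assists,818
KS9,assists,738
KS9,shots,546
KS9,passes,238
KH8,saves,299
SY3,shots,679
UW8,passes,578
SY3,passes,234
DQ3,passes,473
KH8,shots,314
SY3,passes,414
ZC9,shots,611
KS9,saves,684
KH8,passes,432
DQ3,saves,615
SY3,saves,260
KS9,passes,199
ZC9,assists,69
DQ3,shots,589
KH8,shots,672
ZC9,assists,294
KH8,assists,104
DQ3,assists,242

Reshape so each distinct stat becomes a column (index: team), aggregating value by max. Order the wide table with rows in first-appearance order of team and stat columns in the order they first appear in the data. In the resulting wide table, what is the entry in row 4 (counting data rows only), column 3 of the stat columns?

824

With rows in first-appearance order of team, row 4 is team=KH8. stat columns in first-appearance order: shots, passes, saves, assists; column 3 is saves.
Long rows with team=KH8, stat=saves: max(824, 299) = 824.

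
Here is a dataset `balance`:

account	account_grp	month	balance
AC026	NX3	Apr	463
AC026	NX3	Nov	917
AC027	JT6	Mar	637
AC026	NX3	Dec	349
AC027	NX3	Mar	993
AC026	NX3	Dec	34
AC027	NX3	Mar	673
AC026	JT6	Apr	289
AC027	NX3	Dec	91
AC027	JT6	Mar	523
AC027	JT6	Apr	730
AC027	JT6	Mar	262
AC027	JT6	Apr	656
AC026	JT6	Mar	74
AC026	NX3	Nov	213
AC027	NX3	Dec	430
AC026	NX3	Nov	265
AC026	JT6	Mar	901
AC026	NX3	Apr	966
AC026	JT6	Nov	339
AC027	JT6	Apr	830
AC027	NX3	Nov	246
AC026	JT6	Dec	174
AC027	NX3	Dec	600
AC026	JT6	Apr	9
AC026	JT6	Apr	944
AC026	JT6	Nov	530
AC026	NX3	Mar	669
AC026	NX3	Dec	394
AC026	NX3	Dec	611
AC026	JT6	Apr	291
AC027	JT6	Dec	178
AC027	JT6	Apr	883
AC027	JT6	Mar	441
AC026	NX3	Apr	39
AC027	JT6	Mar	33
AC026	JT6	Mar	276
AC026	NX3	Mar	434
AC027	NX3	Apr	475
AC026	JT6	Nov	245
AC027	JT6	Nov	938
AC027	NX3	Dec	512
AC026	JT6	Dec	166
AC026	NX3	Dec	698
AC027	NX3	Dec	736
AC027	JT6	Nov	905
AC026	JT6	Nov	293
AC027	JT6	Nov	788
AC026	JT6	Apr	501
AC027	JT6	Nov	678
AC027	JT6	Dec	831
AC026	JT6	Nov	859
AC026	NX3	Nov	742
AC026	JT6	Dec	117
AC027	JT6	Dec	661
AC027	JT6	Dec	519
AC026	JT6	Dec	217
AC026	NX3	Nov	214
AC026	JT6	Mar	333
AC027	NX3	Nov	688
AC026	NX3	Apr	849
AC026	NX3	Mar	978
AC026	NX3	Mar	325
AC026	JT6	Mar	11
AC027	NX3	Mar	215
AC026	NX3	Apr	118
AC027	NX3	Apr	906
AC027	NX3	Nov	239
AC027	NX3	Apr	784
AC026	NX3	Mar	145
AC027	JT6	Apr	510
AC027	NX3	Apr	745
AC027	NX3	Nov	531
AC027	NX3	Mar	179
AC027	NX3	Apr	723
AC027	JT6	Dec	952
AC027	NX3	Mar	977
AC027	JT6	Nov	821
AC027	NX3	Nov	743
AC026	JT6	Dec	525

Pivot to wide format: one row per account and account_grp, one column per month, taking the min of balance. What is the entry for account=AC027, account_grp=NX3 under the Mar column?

179

Rows with account=AC027, account_grp=NX3 and month=Mar: balance values are 993, 673, 215, 179, 977.
min(993, 673, 215, 179, 977) = 179.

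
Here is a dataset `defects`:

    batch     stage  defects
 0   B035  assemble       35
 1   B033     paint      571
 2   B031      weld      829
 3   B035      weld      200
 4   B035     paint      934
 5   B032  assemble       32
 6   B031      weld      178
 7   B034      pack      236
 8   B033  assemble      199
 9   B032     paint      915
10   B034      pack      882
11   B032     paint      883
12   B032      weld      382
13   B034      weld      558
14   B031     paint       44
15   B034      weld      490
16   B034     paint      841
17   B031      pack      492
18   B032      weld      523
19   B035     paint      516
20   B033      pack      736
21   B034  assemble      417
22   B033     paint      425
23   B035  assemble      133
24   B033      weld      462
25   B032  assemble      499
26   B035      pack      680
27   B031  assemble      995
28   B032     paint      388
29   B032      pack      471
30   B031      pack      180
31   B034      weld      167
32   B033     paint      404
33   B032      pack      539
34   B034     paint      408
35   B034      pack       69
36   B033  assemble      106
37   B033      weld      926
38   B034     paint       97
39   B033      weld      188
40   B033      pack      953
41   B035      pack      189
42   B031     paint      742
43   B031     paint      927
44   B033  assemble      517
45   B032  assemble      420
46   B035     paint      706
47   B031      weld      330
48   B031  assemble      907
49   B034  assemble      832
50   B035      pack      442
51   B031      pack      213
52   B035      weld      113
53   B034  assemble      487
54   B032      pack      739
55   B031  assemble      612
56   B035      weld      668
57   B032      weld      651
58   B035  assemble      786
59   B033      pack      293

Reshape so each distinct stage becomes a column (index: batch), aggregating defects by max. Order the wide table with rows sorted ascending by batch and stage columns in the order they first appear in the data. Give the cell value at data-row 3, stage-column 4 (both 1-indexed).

With rows sorted ascending by batch, row 3 is batch=B033. stage columns in first-appearance order: assemble, paint, weld, pack; column 4 is pack.
Long rows with batch=B033, stage=pack: max(736, 953, 293) = 953.

953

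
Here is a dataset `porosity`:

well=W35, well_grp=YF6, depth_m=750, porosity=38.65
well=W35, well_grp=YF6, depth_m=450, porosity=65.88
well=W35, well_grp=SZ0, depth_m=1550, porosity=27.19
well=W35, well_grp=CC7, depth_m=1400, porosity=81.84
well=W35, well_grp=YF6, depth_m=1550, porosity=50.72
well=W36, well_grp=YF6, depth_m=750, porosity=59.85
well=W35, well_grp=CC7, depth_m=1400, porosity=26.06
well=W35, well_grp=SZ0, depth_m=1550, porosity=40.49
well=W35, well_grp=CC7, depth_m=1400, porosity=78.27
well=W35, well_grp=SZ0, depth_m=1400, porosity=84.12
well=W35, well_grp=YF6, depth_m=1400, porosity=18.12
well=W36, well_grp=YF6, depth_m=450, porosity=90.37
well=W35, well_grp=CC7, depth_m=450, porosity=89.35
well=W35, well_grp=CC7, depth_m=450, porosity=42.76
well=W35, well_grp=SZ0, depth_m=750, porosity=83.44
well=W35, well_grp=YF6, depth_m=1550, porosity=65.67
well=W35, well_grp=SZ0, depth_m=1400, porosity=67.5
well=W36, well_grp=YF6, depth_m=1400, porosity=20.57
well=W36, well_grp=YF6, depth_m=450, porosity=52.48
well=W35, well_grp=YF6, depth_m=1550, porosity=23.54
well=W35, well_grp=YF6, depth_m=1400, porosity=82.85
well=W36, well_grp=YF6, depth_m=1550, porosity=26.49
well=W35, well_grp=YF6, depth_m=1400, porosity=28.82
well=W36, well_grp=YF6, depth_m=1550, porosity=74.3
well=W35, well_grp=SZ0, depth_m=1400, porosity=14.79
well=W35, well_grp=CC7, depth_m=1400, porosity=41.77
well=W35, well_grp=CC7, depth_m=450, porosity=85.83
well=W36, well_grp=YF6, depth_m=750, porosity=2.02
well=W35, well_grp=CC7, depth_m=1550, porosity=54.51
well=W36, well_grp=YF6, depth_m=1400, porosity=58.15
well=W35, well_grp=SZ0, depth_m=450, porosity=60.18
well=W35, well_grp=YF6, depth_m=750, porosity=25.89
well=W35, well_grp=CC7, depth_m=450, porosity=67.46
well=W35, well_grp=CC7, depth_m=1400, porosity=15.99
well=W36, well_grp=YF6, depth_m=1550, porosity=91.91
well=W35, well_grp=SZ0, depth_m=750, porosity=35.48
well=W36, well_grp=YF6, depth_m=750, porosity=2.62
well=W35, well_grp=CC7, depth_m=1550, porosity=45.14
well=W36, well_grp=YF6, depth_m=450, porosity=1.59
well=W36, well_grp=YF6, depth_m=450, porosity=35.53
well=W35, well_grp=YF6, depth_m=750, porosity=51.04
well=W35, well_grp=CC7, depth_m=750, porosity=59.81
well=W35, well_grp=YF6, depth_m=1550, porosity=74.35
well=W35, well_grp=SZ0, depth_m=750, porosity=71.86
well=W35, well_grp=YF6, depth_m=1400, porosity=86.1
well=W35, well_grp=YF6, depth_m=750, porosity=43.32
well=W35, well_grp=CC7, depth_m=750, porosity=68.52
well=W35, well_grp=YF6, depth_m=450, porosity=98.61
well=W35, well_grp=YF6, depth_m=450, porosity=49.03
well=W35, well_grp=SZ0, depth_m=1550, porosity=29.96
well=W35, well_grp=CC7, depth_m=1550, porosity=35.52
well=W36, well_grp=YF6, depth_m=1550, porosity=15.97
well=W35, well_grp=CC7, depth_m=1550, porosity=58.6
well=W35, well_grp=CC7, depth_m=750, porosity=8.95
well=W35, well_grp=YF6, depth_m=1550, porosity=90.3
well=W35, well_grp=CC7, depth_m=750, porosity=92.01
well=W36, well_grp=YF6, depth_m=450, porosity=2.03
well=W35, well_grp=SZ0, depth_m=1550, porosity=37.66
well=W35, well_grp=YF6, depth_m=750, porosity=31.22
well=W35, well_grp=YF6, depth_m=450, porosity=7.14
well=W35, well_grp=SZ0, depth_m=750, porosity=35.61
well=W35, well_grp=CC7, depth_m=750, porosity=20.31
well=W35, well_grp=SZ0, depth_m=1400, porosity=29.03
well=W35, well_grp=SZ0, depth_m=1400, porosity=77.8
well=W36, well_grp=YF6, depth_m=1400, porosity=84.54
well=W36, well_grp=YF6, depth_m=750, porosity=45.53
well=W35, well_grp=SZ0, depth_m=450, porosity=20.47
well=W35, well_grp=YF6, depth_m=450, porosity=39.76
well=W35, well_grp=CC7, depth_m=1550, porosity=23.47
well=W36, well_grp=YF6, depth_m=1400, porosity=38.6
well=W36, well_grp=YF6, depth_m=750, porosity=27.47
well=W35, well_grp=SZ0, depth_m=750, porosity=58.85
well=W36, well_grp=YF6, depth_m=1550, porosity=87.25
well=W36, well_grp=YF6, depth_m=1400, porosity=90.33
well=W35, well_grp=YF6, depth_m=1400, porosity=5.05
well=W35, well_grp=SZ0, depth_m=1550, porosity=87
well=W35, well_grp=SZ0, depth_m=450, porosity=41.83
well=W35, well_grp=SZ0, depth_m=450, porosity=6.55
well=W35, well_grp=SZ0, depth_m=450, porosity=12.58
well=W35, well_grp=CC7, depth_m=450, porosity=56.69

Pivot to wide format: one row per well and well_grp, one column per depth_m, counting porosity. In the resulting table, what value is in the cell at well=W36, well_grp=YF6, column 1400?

Rows with well=W36, well_grp=YF6 and depth_m=1400: porosity values are 20.57, 58.15, 84.54, 38.6, 90.33.
5 rows match — count = 5.

5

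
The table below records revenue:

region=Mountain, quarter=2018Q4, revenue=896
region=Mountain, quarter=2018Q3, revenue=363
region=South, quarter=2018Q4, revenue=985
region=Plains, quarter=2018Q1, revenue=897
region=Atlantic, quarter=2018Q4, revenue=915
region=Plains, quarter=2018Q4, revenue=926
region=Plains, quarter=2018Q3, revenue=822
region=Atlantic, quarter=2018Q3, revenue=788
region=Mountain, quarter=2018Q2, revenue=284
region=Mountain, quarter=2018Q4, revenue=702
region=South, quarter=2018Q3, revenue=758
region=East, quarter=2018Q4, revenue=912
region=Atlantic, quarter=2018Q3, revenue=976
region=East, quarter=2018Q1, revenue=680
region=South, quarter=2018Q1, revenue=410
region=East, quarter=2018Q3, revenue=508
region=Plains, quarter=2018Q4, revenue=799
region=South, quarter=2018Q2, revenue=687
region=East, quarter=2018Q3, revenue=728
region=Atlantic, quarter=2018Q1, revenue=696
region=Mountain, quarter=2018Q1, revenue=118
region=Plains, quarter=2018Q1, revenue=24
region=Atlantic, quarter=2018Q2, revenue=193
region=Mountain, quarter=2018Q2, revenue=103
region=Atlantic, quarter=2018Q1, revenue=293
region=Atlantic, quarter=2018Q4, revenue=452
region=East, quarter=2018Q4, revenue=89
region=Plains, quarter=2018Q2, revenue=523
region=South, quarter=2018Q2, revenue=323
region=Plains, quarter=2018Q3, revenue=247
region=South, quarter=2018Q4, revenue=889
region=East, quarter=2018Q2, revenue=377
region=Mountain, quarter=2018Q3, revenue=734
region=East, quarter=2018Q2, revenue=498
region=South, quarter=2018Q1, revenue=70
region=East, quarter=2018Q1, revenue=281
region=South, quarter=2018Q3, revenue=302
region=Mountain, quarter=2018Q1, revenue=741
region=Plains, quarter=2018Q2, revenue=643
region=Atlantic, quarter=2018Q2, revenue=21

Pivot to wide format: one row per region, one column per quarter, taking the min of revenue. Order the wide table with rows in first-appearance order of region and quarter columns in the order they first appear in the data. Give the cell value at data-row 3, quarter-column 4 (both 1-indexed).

With rows in first-appearance order of region, row 3 is region=Plains. quarter columns in first-appearance order: 2018Q4, 2018Q3, 2018Q1, 2018Q2; column 4 is 2018Q2.
Long rows with region=Plains, quarter=2018Q2: min(523, 643) = 523.

523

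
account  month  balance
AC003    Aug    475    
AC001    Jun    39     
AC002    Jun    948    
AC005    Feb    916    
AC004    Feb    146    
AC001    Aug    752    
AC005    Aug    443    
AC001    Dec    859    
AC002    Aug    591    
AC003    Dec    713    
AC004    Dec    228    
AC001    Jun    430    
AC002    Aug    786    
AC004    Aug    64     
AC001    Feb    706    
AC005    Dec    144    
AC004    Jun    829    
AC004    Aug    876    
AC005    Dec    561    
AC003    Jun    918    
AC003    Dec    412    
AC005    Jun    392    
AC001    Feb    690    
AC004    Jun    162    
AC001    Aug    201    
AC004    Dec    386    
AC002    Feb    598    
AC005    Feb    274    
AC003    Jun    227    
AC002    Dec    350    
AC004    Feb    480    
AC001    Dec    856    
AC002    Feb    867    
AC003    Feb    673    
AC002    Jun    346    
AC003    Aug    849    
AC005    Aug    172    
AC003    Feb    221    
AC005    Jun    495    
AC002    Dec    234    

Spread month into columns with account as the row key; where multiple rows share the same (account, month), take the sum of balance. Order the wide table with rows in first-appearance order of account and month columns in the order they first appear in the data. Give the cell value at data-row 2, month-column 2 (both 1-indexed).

With rows in first-appearance order of account, row 2 is account=AC001. month columns in first-appearance order: Aug, Jun, Feb, Dec; column 2 is Jun.
Long rows with account=AC001, month=Jun: 39 + 430 = 469.

469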